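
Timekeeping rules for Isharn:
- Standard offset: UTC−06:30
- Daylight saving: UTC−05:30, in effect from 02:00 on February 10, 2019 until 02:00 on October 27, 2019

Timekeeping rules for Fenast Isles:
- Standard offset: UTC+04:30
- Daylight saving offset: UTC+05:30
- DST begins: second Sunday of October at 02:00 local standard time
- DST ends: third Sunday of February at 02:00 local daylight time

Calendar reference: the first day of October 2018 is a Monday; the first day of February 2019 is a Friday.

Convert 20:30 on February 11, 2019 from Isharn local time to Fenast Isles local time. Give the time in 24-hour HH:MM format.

07:30

February 11, 2019 falls between 10 February and 27 October, so daylight saving is in effect and Isharn is at UTC−05:30.
20:30 Isharn + 5h30m = 02:00 UTC (rolling into the next day, 12 February 2019).
1 October 2018 is a Monday, so the first Sunday is October 7 and the second is October 14.
1 February 2019 is a Friday, so the first Sunday is February 3 and the third is February 17.
At the standard offset (UTC+04:30), 02:00 UTC + 4h30m = 06:30 Fenast Isles standard time.
Daylight saving runs 14 October 2018 – 17 February 2019; the standard-time date in Fenast Isles, February 12, 2019, is inside that window, so Fenast Isles is at UTC+05:30.
02:00 UTC + 5h30m = 07:30 Fenast Isles.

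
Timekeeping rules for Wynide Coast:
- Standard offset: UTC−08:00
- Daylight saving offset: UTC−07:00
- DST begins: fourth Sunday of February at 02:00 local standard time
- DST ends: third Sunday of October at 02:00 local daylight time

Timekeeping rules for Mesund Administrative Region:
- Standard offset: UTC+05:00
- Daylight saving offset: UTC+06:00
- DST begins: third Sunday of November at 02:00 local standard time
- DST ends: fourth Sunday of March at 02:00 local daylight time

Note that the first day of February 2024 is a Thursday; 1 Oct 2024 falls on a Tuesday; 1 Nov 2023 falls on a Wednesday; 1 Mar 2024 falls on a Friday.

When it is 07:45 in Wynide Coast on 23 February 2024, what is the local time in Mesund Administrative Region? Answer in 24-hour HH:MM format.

1 February 2024 is a Thursday, so the first Sunday is February 4 and the fourth is February 25.
1 October 2024 is a Tuesday, so the first Sunday is October 6 and the third is October 20.
23 February 2024 is outside the daylight-saving period (25 February – 20 October), so Wynide Coast is on standard time, UTC−08:00.
07:45 Wynide Coast + 8h = 15:45 UTC.
1 November 2023 is a Wednesday, so the first Sunday is November 5 and the third is November 19.
1 March 2024 is a Friday, so the first Sunday is March 3 and the fourth is March 24.
At the standard offset (UTC+05:00), 15:45 UTC + 5h = 20:45 Mesund Administrative Region standard time.
Daylight saving runs 19 November 2023 – 24 March 2024; the standard-time date in Mesund Administrative Region, 23 February 2024, is inside that window, so Mesund Administrative Region is at UTC+06:00.
15:45 UTC + 6h = 21:45 Mesund Administrative Region.

21:45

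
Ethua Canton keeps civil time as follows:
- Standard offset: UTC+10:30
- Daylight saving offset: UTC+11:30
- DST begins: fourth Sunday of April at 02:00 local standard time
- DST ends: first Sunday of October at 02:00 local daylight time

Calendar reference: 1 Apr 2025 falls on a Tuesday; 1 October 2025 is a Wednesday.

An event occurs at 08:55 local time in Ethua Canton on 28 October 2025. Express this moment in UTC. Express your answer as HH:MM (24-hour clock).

1 April 2025 is a Tuesday, so the first Sunday is April 6 and the fourth is April 27.
1 October 2025 is a Wednesday, so the first Sunday is October 5.
28 October 2025 is outside the daylight-saving period (27 April – 5 October), so Ethua Canton is on standard time, UTC+10:30.
08:55 local − 10h30m = 22:25 UTC (rolling into the previous day, 27 October 2025).

22:25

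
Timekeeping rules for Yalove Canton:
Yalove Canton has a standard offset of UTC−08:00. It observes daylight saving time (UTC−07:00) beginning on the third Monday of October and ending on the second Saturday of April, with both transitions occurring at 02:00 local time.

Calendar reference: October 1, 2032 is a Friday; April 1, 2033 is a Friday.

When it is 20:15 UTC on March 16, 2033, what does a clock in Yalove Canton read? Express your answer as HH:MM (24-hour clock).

13:15

1 October 2032 is a Friday, so the first Monday is October 4 and the third is October 18.
1 April 2033 is a Friday, so the first Saturday is April 2 and the second is April 9.
At the standard offset (UTC−08:00), 20:15 UTC − 8h = 12:15 Yalove Canton standard time.
The standard-time date in Yalove Canton, March 16, 2033, falls between 18 October 2032 and 9 April 2033, so daylight saving is in effect and Yalove Canton is at UTC−07:00.
20:15 UTC − 7h = 13:15 local.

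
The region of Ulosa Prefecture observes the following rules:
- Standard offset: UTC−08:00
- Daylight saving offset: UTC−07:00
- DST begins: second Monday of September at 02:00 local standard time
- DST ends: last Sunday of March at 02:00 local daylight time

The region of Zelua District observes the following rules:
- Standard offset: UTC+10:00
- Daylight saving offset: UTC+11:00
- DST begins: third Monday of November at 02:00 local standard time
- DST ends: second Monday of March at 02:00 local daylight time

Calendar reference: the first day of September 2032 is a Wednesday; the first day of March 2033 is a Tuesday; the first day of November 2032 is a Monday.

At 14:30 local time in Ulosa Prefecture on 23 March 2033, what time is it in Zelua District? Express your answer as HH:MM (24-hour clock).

1 September 2032 is a Wednesday, so the first Monday is September 6 and the second is September 13.
1 March 2033 is a Tuesday, so Sundays fall on 6, 13, 20, 27; the last is March 27.
23 March 2033 falls between 13 September 2032 and 27 March 2033, so daylight saving is in effect and Ulosa Prefecture is at UTC−07:00.
14:30 Ulosa Prefecture + 7h = 21:30 UTC.
1 November 2032 is a Monday, so the first Monday is November 1 and the third is November 15.
1 March 2033 is a Tuesday, so the first Monday is March 7 and the second is March 14.
At the standard offset (UTC+10:00), 21:30 UTC + 10h = 07:30 Zelua District standard time (rolling into the next day, 24 March 2033).
Daylight saving runs 15 November 2032 – 14 March 2033; the standard-time date in Zelua District, 24 March 2033, is outside that window, so Zelua District is on standard time at UTC+10:00.
21:30 UTC + 10h = 07:30 Zelua District (rolling into the next day, 24 March 2033).

07:30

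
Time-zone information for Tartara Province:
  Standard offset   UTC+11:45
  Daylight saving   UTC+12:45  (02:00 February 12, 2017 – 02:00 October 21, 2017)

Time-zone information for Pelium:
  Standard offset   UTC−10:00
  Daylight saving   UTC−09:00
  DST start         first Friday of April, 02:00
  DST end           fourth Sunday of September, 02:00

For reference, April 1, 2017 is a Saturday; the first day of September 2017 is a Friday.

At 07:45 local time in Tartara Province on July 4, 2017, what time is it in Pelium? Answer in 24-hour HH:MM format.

10:00

July 4, 2017 lies within the daylight-saving period (12 February – 21 October), so Tartara Province is on daylight time, UTC+12:45.
07:45 Tartara Province − 12h45m = 19:00 UTC (rolling into the previous day, 3 July 2017).
1 April 2017 is a Saturday, so the first Friday is April 7.
1 September 2017 is a Friday, so the first Sunday is September 3 and the fourth is September 24.
At the standard offset (UTC−10:00), 19:00 UTC − 10h = 09:00 Pelium standard time.
The standard-time date in Pelium, July 3, 2017, falls between 7 April and 24 September, so daylight saving is in effect and Pelium is at UTC−09:00.
19:00 UTC − 9h = 10:00 Pelium.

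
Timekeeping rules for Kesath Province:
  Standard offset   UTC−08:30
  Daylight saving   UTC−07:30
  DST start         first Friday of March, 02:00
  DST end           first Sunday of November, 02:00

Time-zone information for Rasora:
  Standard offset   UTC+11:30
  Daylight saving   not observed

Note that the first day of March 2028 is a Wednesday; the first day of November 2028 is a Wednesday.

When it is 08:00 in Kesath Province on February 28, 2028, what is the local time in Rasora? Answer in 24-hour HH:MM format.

04:00

1 March 2028 is a Wednesday, so the first Friday is March 3.
1 November 2028 is a Wednesday, so the first Sunday is November 5.
Daylight saving runs 3 March – 5 November; February 28, 2028 is outside that window, so Kesath Province is on standard time at UTC−08:30.
08:00 Kesath Province + 8h30m = 16:30 UTC.
Rasora stays on UTC+11:30 all year.
16:30 UTC + 11h30m = 04:00 Rasora (rolling into the next day, 29 February 2028).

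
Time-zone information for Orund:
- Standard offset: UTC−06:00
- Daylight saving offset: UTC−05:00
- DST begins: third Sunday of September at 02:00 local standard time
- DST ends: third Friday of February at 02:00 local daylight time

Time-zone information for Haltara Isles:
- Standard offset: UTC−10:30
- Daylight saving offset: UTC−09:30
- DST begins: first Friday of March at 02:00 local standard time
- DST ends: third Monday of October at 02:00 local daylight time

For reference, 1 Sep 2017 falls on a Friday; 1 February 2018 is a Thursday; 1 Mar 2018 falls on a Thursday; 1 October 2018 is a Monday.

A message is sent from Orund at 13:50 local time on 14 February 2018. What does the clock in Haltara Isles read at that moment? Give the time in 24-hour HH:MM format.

08:20

1 September 2017 is a Friday, so the first Sunday is September 3 and the third is September 17.
1 February 2018 is a Thursday, so the first Friday is February 2 and the third is February 16.
14 February 2018 lies within the daylight-saving period (17 September 2017 – 16 February 2018), so Orund is on daylight time, UTC−05:00.
13:50 Orund + 5h = 18:50 UTC.
1 March 2018 is a Thursday, so the first Friday is March 2.
1 October 2018 is a Monday, so the first Monday is October 1 and the third is October 15.
At the standard offset (UTC−10:30), 18:50 UTC − 10h30m = 08:20 Haltara Isles standard time.
The standard-time date in Haltara Isles, 14 February 2018, is outside the daylight-saving period (2 March – 15 October), so Haltara Isles is on standard time, UTC−10:30.
18:50 UTC − 10h30m = 08:20 Haltara Isles.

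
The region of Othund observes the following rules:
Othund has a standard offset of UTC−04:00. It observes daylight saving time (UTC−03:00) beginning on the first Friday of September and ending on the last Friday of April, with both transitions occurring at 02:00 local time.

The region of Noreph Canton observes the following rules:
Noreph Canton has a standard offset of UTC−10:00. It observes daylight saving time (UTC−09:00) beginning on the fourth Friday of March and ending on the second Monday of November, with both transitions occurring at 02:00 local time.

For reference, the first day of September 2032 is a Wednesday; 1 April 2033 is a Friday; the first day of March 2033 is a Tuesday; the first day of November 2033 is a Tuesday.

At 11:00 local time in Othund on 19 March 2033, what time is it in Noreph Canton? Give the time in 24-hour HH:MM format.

04:00

1 September 2032 is a Wednesday, so the first Friday is September 3.
1 April 2033 is a Friday, so Fridays fall on 1, 8, 15, 22, 29; the last is April 29.
Daylight saving runs 3 September 2032 – 29 April 2033; 19 March 2033 is inside that window, so Othund is at UTC−03:00.
11:00 Othund + 3h = 14:00 UTC.
1 March 2033 is a Tuesday, so the first Friday is March 4 and the fourth is March 25.
1 November 2033 is a Tuesday, so the first Monday is November 7 and the second is November 14.
At the standard offset (UTC−10:00), 14:00 UTC − 10h = 04:00 Noreph Canton standard time.
Daylight saving runs 25 March – 14 November; the standard-time date in Noreph Canton, 19 March 2033, is outside that window, so Noreph Canton is on standard time at UTC−10:00.
14:00 UTC − 10h = 04:00 Noreph Canton.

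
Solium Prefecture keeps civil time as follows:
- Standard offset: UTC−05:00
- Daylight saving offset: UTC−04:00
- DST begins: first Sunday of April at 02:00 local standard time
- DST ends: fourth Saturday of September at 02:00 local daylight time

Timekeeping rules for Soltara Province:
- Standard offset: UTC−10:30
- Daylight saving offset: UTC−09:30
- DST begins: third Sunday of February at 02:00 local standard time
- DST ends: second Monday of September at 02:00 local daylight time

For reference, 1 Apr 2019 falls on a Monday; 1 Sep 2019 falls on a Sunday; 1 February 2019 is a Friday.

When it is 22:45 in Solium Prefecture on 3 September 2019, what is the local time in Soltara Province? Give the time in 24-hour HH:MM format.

17:15

1 April 2019 is a Monday, so the first Sunday is April 7.
1 September 2019 is a Sunday, so the first Saturday is September 7 and the fourth is September 28.
3 September 2019 falls between 7 April and 28 September, so daylight saving is in effect and Solium Prefecture is at UTC−04:00.
22:45 Solium Prefecture + 4h = 02:45 UTC (rolling into the next day, 4 September 2019).
1 February 2019 is a Friday, so the first Sunday is February 3 and the third is February 17.
1 September 2019 is a Sunday, so the first Monday is September 2 and the second is September 9.
At the standard offset (UTC−10:30), 02:45 UTC − 10h30m = 16:15 Soltara Province standard time (rolling into the previous day, 3 September 2019).
The standard-time date in Soltara Province, 3 September 2019, falls between 17 February and 9 September, so daylight saving is in effect and Soltara Province is at UTC−09:30.
02:45 UTC − 9h30m = 17:15 Soltara Province (rolling into the previous day, 3 September 2019).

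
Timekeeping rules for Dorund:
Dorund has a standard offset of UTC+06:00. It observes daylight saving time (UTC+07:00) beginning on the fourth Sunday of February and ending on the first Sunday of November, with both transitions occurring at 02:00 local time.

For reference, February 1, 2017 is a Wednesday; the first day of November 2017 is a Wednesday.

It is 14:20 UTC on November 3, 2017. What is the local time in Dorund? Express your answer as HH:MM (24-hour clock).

1 February 2017 is a Wednesday, so the first Sunday is February 5 and the fourth is February 26.
1 November 2017 is a Wednesday, so the first Sunday is November 5.
At the standard offset (UTC+06:00), 14:20 UTC + 6h = 20:20 Dorund standard time.
Daylight saving runs 26 February – 5 November; the standard-time date in Dorund, November 3, 2017, is inside that window, so Dorund is at UTC+07:00.
14:20 UTC + 7h = 21:20 local.

21:20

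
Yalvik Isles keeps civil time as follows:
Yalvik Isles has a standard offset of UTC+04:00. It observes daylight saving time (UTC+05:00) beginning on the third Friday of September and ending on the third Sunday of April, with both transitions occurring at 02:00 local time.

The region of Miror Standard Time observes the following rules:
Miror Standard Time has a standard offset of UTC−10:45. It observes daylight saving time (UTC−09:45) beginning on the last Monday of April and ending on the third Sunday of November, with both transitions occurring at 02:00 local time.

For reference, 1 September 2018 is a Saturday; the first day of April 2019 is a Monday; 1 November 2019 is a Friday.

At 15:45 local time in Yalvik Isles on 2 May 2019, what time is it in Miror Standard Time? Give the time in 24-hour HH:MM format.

1 September 2018 is a Saturday, so the first Friday is September 7 and the third is September 21.
1 April 2019 is a Monday, so the first Sunday is April 7 and the third is April 21.
Daylight saving runs 21 September 2018 – 21 April 2019; 2 May 2019 is outside that window, so Yalvik Isles is on standard time at UTC+04:00.
15:45 Yalvik Isles − 4h = 11:45 UTC.
1 April 2019 is a Monday, so Mondays fall on 1, 8, 15, 22, 29; the last is April 29.
1 November 2019 is a Friday, so the first Sunday is November 3 and the third is November 17.
At the standard offset (UTC−10:45), 11:45 UTC − 10h45m = 01:00 Miror Standard Time standard time.
Daylight saving runs 29 April – 17 November; the standard-time date in Miror Standard Time, 2 May 2019, is inside that window, so Miror Standard Time is at UTC−09:45.
11:45 UTC − 9h45m = 02:00 Miror Standard Time.

02:00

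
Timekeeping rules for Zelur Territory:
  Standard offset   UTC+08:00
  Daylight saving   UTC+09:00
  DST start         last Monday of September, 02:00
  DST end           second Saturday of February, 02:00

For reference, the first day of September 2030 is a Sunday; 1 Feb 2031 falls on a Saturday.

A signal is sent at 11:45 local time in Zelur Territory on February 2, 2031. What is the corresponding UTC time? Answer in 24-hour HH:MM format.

1 September 2030 is a Sunday, so Mondays fall on 2, 9, 16, 23, 30; the last is September 30.
1 February 2031 is a Saturday, so the first Saturday is February 1 and the second is February 8.
February 2, 2031 lies within the daylight-saving period (30 September 2030 – 8 February 2031), so Zelur Territory is on daylight time, UTC+09:00.
11:45 local − 9h = 02:45 UTC.

02:45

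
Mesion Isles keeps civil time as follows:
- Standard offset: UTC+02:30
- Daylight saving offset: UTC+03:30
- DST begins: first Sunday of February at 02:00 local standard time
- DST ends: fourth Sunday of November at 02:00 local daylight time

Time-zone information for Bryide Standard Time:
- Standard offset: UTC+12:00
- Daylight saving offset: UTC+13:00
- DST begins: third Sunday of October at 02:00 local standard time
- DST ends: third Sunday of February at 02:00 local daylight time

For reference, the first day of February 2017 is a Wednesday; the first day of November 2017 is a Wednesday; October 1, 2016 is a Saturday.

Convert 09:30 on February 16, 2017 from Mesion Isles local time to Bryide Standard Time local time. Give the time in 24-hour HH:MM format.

19:00

1 February 2017 is a Wednesday, so the first Sunday is February 5.
1 November 2017 is a Wednesday, so the first Sunday is November 5 and the fourth is November 26.
Daylight saving runs 5 February – 26 November; February 16, 2017 is inside that window, so Mesion Isles is at UTC+03:30.
09:30 Mesion Isles − 3h30m = 06:00 UTC.
1 October 2016 is a Saturday, so the first Sunday is October 2 and the third is October 16.
1 February 2017 is a Wednesday, so the first Sunday is February 5 and the third is February 19.
At the standard offset (UTC+12:00), 06:00 UTC + 12h = 18:00 Bryide Standard Time standard time.
The standard-time date in Bryide Standard Time, February 16, 2017, falls between 16 October 2016 and 19 February 2017, so daylight saving is in effect and Bryide Standard Time is at UTC+13:00.
06:00 UTC + 13h = 19:00 Bryide Standard Time.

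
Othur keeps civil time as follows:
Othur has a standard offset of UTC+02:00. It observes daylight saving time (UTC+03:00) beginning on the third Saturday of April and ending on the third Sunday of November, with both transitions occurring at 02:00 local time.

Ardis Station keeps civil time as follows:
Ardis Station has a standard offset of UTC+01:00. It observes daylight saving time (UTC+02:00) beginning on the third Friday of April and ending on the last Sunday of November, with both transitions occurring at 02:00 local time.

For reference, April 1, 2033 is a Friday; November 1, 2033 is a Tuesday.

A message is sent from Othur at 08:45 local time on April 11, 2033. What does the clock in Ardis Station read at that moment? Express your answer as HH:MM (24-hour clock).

1 April 2033 is a Friday, so the first Saturday is April 2 and the third is April 16.
1 November 2033 is a Tuesday, so the first Sunday is November 6 and the third is November 20.
April 11, 2033 does not fall between 16 April and 20 November, so daylight saving is not in effect and Othur is at UTC+02:00.
08:45 Othur − 2h = 06:45 UTC.
1 April 2033 is a Friday, so the first Friday is April 1 and the third is April 15.
1 November 2033 is a Tuesday, so Sundays fall on 6, 13, 20, 27; the last is November 27.
At the standard offset (UTC+01:00), 06:45 UTC + 1h = 07:45 Ardis Station standard time.
Daylight saving runs 15 April – 27 November; the standard-time date in Ardis Station, April 11, 2033, is outside that window, so Ardis Station is on standard time at UTC+01:00.
06:45 UTC + 1h = 07:45 Ardis Station.

07:45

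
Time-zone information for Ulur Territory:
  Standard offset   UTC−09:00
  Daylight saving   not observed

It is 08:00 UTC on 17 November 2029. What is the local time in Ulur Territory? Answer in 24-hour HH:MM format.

Ulur Territory stays on UTC−09:00 all year.
08:00 UTC − 9h = 23:00 local (rolling into the previous day, 16 November 2029).

23:00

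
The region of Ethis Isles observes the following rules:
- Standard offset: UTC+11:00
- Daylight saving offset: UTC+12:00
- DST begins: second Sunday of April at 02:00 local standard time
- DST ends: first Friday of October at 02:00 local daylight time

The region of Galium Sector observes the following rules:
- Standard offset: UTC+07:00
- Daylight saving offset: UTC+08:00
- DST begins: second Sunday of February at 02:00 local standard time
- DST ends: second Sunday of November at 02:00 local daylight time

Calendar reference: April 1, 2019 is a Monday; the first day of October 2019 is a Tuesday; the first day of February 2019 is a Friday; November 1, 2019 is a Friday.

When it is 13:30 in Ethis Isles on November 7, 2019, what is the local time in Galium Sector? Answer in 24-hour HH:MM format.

1 April 2019 is a Monday, so the first Sunday is April 7 and the second is April 14.
1 October 2019 is a Tuesday, so the first Friday is October 4.
Daylight saving runs 14 April – 4 October; November 7, 2019 is outside that window, so Ethis Isles is on standard time at UTC+11:00.
13:30 Ethis Isles − 11h = 02:30 UTC.
1 February 2019 is a Friday, so the first Sunday is February 3 and the second is February 10.
1 November 2019 is a Friday, so the first Sunday is November 3 and the second is November 10.
At the standard offset (UTC+07:00), 02:30 UTC + 7h = 09:30 Galium Sector standard time.
The standard-time date in Galium Sector, November 7, 2019, falls between 10 February and 10 November, so daylight saving is in effect and Galium Sector is at UTC+08:00.
02:30 UTC + 8h = 10:30 Galium Sector.

10:30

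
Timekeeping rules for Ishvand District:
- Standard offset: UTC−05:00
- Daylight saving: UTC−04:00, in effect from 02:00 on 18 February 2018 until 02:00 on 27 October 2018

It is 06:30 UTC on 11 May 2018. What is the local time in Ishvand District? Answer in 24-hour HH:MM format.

At the standard offset (UTC−05:00), 06:30 UTC − 5h = 01:30 Ishvand District standard time.
Daylight saving runs 18 February – 27 October; the standard-time date in Ishvand District, 11 May 2018, is inside that window, so Ishvand District is at UTC−04:00.
06:30 UTC − 4h = 02:30 local.

02:30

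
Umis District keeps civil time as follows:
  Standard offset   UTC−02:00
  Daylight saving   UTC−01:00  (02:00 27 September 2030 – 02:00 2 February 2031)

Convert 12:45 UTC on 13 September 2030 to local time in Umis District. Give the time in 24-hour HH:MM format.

10:45

At the standard offset (UTC−02:00), 12:45 UTC − 2h = 10:45 Umis District standard time.
The standard-time date in Umis District, 13 September 2030, is outside the daylight-saving period (27 September 2030 – 2 February 2031), so Umis District is on standard time, UTC−02:00.
12:45 UTC − 2h = 10:45 local.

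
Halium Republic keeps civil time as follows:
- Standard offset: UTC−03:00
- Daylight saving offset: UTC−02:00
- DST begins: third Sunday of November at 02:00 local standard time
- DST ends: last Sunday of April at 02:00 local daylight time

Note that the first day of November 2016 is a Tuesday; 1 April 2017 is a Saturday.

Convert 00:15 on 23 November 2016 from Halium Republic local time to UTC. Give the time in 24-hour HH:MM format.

1 November 2016 is a Tuesday, so the first Sunday is November 6 and the third is November 20.
1 April 2017 is a Saturday, so Sundays fall on 2, 9, 16, 23, 30; the last is April 30.
23 November 2016 lies within the daylight-saving period (20 November 2016 – 30 April 2017), so Halium Republic is on daylight time, UTC−02:00.
00:15 local + 2h = 02:15 UTC.

02:15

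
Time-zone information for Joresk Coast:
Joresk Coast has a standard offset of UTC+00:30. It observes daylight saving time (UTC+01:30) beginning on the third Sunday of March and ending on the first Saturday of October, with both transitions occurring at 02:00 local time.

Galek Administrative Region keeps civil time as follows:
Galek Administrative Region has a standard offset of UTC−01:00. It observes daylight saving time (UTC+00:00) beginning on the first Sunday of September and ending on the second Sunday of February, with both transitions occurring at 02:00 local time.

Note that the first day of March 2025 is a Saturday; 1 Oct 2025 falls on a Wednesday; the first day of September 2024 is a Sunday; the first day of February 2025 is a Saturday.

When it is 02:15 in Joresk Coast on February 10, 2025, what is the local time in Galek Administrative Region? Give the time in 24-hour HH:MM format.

00:45

1 March 2025 is a Saturday, so the first Sunday is March 2 and the third is March 16.
1 October 2025 is a Wednesday, so the first Saturday is October 4.
February 10, 2025 does not fall between 16 March and 4 October, so daylight saving is not in effect and Joresk Coast is at UTC+00:30.
02:15 Joresk Coast − 0h30m = 01:45 UTC.
1 September 2024 is a Sunday, so the first Sunday is September 1.
1 February 2025 is a Saturday, so the first Sunday is February 2 and the second is February 9.
At the standard offset (UTC−01:00), 01:45 UTC − 1h = 00:45 Galek Administrative Region standard time.
Daylight saving runs 1 September 2024 – 9 February 2025; the standard-time date in Galek Administrative Region, February 10, 2025, is outside that window, so Galek Administrative Region is on standard time at UTC−01:00.
01:45 UTC − 1h = 00:45 Galek Administrative Region.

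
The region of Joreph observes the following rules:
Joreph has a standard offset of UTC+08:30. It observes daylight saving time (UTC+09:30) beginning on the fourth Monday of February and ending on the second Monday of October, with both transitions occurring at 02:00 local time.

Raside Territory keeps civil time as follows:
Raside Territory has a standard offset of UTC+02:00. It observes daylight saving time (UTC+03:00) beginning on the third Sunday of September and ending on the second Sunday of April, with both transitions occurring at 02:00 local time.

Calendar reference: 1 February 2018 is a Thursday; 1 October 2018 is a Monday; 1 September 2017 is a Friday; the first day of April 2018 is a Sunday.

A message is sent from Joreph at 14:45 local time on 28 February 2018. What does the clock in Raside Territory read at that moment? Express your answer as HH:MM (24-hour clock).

1 February 2018 is a Thursday, so the first Monday is February 5 and the fourth is February 26.
1 October 2018 is a Monday, so the first Monday is October 1 and the second is October 8.
28 February 2018 falls between 26 February and 8 October, so daylight saving is in effect and Joreph is at UTC+09:30.
14:45 Joreph − 9h30m = 05:15 UTC.
1 September 2017 is a Friday, so the first Sunday is September 3 and the third is September 17.
1 April 2018 is a Sunday, so the first Sunday is April 1 and the second is April 8.
At the standard offset (UTC+02:00), 05:15 UTC + 2h = 07:15 Raside Territory standard time.
Daylight saving runs 17 September 2017 – 8 April 2018; the standard-time date in Raside Territory, 28 February 2018, is inside that window, so Raside Territory is at UTC+03:00.
05:15 UTC + 3h = 08:15 Raside Territory.

08:15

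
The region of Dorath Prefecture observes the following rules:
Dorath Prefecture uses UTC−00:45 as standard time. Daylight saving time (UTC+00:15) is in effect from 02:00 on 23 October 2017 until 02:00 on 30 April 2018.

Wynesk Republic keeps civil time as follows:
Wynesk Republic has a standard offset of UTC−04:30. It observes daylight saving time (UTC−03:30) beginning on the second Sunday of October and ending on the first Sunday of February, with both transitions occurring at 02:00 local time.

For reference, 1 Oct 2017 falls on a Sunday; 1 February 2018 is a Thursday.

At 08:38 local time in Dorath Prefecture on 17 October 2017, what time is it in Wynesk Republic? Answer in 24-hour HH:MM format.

05:53

17 October 2017 does not fall between 23 October 2017 and 30 April 2018, so daylight saving is not in effect and Dorath Prefecture is at UTC−00:45.
08:38 Dorath Prefecture + 0h45m = 09:23 UTC.
1 October 2017 is a Sunday, so the first Sunday is October 1 and the second is October 8.
1 February 2018 is a Thursday, so the first Sunday is February 4.
At the standard offset (UTC−04:30), 09:23 UTC − 4h30m = 04:53 Wynesk Republic standard time.
Daylight saving runs 8 October 2017 – 4 February 2018; the standard-time date in Wynesk Republic, 17 October 2017, is inside that window, so Wynesk Republic is at UTC−03:30.
09:23 UTC − 3h30m = 05:53 Wynesk Republic.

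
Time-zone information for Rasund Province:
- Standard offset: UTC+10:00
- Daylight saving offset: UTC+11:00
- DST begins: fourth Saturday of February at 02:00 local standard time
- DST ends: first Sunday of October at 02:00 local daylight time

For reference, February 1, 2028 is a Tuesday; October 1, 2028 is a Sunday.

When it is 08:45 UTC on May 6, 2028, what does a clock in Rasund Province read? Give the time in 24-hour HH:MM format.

1 February 2028 is a Tuesday, so the first Saturday is February 5 and the fourth is February 26.
1 October 2028 is a Sunday, so the first Sunday is October 1.
At the standard offset (UTC+10:00), 08:45 UTC + 10h = 18:45 Rasund Province standard time.
The standard-time date in Rasund Province, May 6, 2028, lies within the daylight-saving period (26 February – 1 October), so Rasund Province is on daylight time, UTC+11:00.
08:45 UTC + 11h = 19:45 local.

19:45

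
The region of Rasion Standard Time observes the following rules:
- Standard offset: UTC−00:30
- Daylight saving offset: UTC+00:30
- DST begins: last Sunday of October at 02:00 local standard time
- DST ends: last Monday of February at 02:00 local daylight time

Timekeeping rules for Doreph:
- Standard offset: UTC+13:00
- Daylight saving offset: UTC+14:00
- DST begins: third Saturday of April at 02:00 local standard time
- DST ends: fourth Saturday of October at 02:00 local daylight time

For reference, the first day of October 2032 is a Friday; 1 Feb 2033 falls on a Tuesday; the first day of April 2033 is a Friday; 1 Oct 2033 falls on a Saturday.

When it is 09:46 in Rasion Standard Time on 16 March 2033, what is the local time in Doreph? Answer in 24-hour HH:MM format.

23:16

1 October 2032 is a Friday, so Sundays fall on 3, 10, 17, 24, 31; the last is October 31.
1 February 2033 is a Tuesday, so Mondays fall on 7, 14, 21, 28; the last is February 28.
16 March 2033 does not fall between 31 October 2032 and 28 February 2033, so daylight saving is not in effect and Rasion Standard Time is at UTC−00:30.
09:46 Rasion Standard Time + 0h30m = 10:16 UTC.
1 April 2033 is a Friday, so the first Saturday is April 2 and the third is April 16.
1 October 2033 is a Saturday, so the first Saturday is October 1 and the fourth is October 22.
At the standard offset (UTC+13:00), 10:16 UTC + 13h = 23:16 Doreph standard time.
The standard-time date in Doreph, 16 March 2033, is outside the daylight-saving period (16 April – 22 October), so Doreph is on standard time, UTC+13:00.
10:16 UTC + 13h = 23:16 Doreph.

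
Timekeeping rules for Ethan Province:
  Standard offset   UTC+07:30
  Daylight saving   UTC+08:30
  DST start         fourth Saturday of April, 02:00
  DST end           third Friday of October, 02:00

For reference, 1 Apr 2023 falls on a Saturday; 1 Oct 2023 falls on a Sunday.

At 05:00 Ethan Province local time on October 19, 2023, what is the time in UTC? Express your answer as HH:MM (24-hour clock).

1 April 2023 is a Saturday, so the first Saturday is April 1 and the fourth is April 22.
1 October 2023 is a Sunday, so the first Friday is October 6 and the third is October 20.
October 19, 2023 lies within the daylight-saving period (22 April – 20 October), so Ethan Province is on daylight time, UTC+08:30.
05:00 local − 8h30m = 20:30 UTC (rolling into the previous day, 18 October 2023).

20:30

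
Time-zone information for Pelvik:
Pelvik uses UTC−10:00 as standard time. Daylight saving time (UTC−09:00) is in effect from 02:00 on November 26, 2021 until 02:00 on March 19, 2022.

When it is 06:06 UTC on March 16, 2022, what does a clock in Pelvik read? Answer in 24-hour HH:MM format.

21:06

At the standard offset (UTC−10:00), 06:06 UTC − 10h = 20:06 Pelvik standard time (rolling into the previous day, 15 March 2022).
The standard-time date in Pelvik, March 15, 2022, lies within the daylight-saving period (26 November 2021 – 19 March 2022), so Pelvik is on daylight time, UTC−09:00.
06:06 UTC − 9h = 21:06 local (rolling into the previous day, 15 March 2022).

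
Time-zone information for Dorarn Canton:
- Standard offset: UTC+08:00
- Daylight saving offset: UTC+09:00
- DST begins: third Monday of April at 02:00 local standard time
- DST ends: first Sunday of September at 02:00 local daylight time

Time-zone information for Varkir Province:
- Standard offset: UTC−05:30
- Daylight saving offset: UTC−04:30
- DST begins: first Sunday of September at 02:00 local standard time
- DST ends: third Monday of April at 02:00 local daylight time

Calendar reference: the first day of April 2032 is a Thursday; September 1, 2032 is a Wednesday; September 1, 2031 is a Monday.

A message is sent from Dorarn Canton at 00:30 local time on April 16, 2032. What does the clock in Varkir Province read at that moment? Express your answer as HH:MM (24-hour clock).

12:00

1 April 2032 is a Thursday, so the first Monday is April 5 and the third is April 19.
1 September 2032 is a Wednesday, so the first Sunday is September 5.
Daylight saving runs 19 April – 5 September; April 16, 2032 is outside that window, so Dorarn Canton is on standard time at UTC+08:00.
00:30 Dorarn Canton − 8h = 16:30 UTC (rolling into the previous day, 15 April 2032).
1 September 2031 is a Monday, so the first Sunday is September 7.
1 April 2032 is a Thursday, so the first Monday is April 5 and the third is April 19.
At the standard offset (UTC−05:30), 16:30 UTC − 5h30m = 11:00 Varkir Province standard time.
Daylight saving runs 7 September 2031 – 19 April 2032; the standard-time date in Varkir Province, April 15, 2032, is inside that window, so Varkir Province is at UTC−04:30.
16:30 UTC − 4h30m = 12:00 Varkir Province.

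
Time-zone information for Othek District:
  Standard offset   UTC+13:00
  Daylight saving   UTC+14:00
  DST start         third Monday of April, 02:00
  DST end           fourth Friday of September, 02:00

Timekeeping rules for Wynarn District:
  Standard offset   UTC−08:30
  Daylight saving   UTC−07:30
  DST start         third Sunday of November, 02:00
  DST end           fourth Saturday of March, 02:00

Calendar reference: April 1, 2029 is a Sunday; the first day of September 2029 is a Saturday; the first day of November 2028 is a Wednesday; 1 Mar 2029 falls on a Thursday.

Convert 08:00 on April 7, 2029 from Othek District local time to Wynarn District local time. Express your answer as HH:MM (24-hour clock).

10:30

1 April 2029 is a Sunday, so the first Monday is April 2 and the third is April 16.
1 September 2029 is a Saturday, so the first Friday is September 7 and the fourth is September 28.
Daylight saving runs 16 April – 28 September; April 7, 2029 is outside that window, so Othek District is on standard time at UTC+13:00.
08:00 Othek District − 13h = 19:00 UTC (rolling into the previous day, 6 April 2029).
1 November 2028 is a Wednesday, so the first Sunday is November 5 and the third is November 19.
1 March 2029 is a Thursday, so the first Saturday is March 3 and the fourth is March 24.
At the standard offset (UTC−08:30), 19:00 UTC − 8h30m = 10:30 Wynarn District standard time.
The standard-time date in Wynarn District, April 6, 2029, does not fall between 19 November 2028 and 24 March 2029, so daylight saving is not in effect and Wynarn District is at UTC−08:30.
19:00 UTC − 8h30m = 10:30 Wynarn District.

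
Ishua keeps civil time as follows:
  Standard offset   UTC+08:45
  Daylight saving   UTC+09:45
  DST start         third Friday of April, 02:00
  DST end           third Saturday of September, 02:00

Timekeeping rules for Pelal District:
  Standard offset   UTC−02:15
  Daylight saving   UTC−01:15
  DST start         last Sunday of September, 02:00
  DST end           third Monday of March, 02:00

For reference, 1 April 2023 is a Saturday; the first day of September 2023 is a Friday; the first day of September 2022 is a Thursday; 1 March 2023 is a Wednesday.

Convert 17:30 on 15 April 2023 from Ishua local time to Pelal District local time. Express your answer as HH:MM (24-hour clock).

1 April 2023 is a Saturday, so the first Friday is April 7 and the third is April 21.
1 September 2023 is a Friday, so the first Saturday is September 2 and the third is September 16.
Daylight saving runs 21 April – 16 September; 15 April 2023 is outside that window, so Ishua is on standard time at UTC+08:45.
17:30 Ishua − 8h45m = 08:45 UTC.
1 September 2022 is a Thursday, so Sundays fall on 4, 11, 18, 25; the last is September 25.
1 March 2023 is a Wednesday, so the first Monday is March 6 and the third is March 20.
At the standard offset (UTC−02:15), 08:45 UTC − 2h15m = 06:30 Pelal District standard time.
Daylight saving runs 25 September 2022 – 20 March 2023; the standard-time date in Pelal District, 15 April 2023, is outside that window, so Pelal District is on standard time at UTC−02:15.
08:45 UTC − 2h15m = 06:30 Pelal District.

06:30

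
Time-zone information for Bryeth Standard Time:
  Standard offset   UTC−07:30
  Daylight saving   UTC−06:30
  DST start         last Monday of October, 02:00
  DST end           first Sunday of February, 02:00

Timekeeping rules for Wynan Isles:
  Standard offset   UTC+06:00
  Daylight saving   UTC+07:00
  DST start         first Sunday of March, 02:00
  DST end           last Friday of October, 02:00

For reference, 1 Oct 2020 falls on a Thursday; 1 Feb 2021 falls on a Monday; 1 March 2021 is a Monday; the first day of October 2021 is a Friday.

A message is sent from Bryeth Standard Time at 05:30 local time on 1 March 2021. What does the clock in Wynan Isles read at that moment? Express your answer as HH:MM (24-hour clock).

1 October 2020 is a Thursday, so Mondays fall on 5, 12, 19, 26; the last is October 26.
1 February 2021 is a Monday, so the first Sunday is February 7.
Daylight saving runs 26 October 2020 – 7 February 2021; 1 March 2021 is outside that window, so Bryeth Standard Time is on standard time at UTC−07:30.
05:30 Bryeth Standard Time + 7h30m = 13:00 UTC.
1 March 2021 is a Monday, so the first Sunday is March 7.
1 October 2021 is a Friday, so Fridays fall on 1, 8, 15, 22, 29; the last is October 29.
At the standard offset (UTC+06:00), 13:00 UTC + 6h = 19:00 Wynan Isles standard time.
The standard-time date in Wynan Isles, 1 March 2021, is outside the daylight-saving period (7 March – 29 October), so Wynan Isles is on standard time, UTC+06:00.
13:00 UTC + 6h = 19:00 Wynan Isles.

19:00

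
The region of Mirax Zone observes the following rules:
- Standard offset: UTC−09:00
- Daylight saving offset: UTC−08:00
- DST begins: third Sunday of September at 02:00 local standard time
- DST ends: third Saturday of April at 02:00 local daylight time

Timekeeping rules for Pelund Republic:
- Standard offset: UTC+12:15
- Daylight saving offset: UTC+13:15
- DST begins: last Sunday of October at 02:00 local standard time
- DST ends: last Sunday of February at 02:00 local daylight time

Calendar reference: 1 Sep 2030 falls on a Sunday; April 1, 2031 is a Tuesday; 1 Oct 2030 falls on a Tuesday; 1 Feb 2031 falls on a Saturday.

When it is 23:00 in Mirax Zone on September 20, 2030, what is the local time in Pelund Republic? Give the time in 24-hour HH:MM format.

1 September 2030 is a Sunday, so the first Sunday is September 1 and the third is September 15.
1 April 2031 is a Tuesday, so the first Saturday is April 5 and the third is April 19.
September 20, 2030 lies within the daylight-saving period (15 September 2030 – 19 April 2031), so Mirax Zone is on daylight time, UTC−08:00.
23:00 Mirax Zone + 8h = 07:00 UTC (rolling into the next day, 21 September 2030).
1 October 2030 is a Tuesday, so Sundays fall on 6, 13, 20, 27; the last is October 27.
1 February 2031 is a Saturday, so Sundays fall on 2, 9, 16, 23; the last is February 23.
At the standard offset (UTC+12:15), 07:00 UTC + 12h15m = 19:15 Pelund Republic standard time.
Daylight saving runs 27 October 2030 – 23 February 2031; the standard-time date in Pelund Republic, September 21, 2030, is outside that window, so Pelund Republic is on standard time at UTC+12:15.
07:00 UTC + 12h15m = 19:15 Pelund Republic.

19:15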